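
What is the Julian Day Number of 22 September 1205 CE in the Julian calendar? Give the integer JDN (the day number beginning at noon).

In the proleptic Gregorian calendar the same day is 29 September 1205.
JDN 2451545 is 1 January 2000 CE (Gregorian); the target day is −290096 days from there, so JDN = 2161449.

2161449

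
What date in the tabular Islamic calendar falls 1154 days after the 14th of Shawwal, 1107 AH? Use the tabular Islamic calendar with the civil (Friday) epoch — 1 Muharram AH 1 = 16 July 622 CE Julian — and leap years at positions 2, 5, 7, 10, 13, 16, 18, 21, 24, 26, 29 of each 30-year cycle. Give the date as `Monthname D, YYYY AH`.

The starting date is JDN 2340649; 2340649 + 1154 = 2341803.
JDN 2341803 corresponds to Muharram 17, 1111 AH.

Muharram 17, 1111 AH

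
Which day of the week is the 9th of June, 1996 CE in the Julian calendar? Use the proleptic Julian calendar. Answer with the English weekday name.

Saturday

In the Gregorian calendar this is 22 June 1996 (JDN 2450257).
2450257 ≡ 5 (mod 7); counting from Monday = 0 gives Saturday.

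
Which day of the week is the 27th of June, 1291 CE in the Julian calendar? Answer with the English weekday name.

Equivalently 4 July 1291 Gregorian, JDN 2192773.
2192773 ≡ 2 (mod 7); counting from Monday = 0 gives Wednesday.

Wednesday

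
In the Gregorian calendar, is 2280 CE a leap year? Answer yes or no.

2280 is divisible by 4 and not by 100, so it is a leap year.

yes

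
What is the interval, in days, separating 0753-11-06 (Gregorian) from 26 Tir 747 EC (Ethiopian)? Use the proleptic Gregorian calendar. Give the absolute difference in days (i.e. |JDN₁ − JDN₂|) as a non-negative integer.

445

JDN of the first date = 1996397.
JDN of the second date = 1996842.
|1996842 − 1996397| = 445.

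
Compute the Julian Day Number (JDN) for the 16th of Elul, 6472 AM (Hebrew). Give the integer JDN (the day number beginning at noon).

In the Gregorian calendar the same day is 9 September 2712.
JDN 2299161 is 15 October 1582 CE (Gregorian); the target day is +412688 days from there, so JDN = 2711849.

2711849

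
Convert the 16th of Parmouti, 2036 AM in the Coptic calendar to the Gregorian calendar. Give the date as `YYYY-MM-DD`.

2320-04-27

Both dates share Julian Day Number 2568539; in the Gregorian calendar that is 27 April 2320 CE.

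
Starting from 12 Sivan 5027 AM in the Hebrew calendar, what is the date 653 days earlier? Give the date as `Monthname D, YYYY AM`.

Counting 653 days back from JDN 2183987 reaches JDN 2183334, which is Elul 10, 5025 AM.

Elul 10, 5025 AM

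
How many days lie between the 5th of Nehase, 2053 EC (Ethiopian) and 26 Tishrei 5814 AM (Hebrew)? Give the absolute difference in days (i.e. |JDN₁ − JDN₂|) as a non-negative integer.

JDN of the first date = 2474048.
JDN of the second date = 2471184.
|2471184 − 2474048| = 2864.

2864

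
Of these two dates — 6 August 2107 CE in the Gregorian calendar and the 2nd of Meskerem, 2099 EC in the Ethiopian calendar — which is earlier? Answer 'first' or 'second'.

second

First date → JDN 2490843; second date → JDN 2490516.
JDN 2490516 < JDN 2490843, so the second date is earlier.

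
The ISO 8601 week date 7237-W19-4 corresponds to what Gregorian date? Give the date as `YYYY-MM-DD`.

7237-05-07

ISO week 1 of 7237 is the week containing the first Thursday of 7237.
Week 19, day 4 (Thursday) lands on 7237-05-07.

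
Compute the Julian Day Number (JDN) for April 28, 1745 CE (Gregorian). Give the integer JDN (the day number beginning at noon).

JDN 2451545 is 1 January 2000 CE (Gregorian); the target day is −93019 days from there, so JDN = 2358526.

2358526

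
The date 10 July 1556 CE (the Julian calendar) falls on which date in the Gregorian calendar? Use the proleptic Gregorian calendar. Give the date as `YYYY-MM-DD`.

At this point the Julian calendar is 10 days behind the Gregorian.
10 July 1556 Julian + 10 days → 20 July 1556 Gregorian.

1556-07-20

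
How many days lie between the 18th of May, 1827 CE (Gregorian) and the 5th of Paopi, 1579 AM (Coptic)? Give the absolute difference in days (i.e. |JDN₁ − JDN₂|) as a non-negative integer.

First date → JDN 2388495; second date → JDN 2401428.
The interval is |2388495 − 2401428| = 12933 days.

12933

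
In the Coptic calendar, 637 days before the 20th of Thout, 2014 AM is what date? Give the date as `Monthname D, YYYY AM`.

Koiak 23, 2012 AM

Counting 637 days back from JDN 2560297 reaches JDN 2559660, which is Koiak 23, 2012 AM.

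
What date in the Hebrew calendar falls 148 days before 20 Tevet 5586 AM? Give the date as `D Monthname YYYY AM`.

20 Av 5585 AM

Counting 148 days back from JDN 2387991 reaches JDN 2387843, which is 20 Av 5585 AM.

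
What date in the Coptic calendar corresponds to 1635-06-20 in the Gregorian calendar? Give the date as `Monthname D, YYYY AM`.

Both dates share Julian Day Number 2318402; in the Coptic calendar that is 16 Paoni 1351 AM.

Paoni 16, 1351 AM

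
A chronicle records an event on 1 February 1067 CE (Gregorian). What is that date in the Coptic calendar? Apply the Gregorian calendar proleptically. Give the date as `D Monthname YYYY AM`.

Julian Day Number of the source date = 2110805.
Converting JDN 2110805 to the Coptic calendar gives 1 Meshir 783 AM.

1 Meshir 783 AM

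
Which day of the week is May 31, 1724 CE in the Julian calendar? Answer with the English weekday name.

Sunday

In the Gregorian calendar this is 11 June 1724 (JDN 2350900).
Since JDN mod 7 = 6 (0 = Monday), the day is Sunday.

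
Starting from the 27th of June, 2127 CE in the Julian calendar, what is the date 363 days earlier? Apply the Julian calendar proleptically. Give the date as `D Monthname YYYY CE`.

29 June 2126 CE

JDN of the 27th of June, 2127 CE = 2498122.
2498122 − 363 = 2497759.
JDN 2497759 in the Julian calendar is 29 June 2126 CE.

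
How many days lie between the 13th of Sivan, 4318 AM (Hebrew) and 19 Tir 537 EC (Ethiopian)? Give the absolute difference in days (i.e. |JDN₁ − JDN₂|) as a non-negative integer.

First date → JDN 1925004; second date → JDN 1920133.
The interval is |1925004 − 1920133| = 4871 days.

4871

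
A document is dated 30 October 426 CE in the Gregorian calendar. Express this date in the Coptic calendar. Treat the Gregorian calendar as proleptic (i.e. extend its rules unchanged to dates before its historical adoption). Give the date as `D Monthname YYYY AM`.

Both dates share Julian Day Number 1876956; in the Coptic calendar that is 2 Hathor 143 AM.

2 Hathor 143 AM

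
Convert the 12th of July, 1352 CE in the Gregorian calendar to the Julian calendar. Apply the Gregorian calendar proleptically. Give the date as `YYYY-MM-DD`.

For dates in this range the Gregorian date is 8 days ahead of the Julian.
12 July 1352 Gregorian − 8 days → 4 July 1352 Julian.

1352-07-04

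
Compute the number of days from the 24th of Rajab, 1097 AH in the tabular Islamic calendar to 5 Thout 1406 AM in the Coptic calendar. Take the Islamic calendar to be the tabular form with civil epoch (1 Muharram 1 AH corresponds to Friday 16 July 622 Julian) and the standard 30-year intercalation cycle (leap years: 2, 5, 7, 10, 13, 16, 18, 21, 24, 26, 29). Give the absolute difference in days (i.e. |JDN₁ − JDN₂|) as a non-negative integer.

First date → JDN 2337026; second date → JDN 2338210.
The interval is |2337026 − 2338210| = 1184 days.

1184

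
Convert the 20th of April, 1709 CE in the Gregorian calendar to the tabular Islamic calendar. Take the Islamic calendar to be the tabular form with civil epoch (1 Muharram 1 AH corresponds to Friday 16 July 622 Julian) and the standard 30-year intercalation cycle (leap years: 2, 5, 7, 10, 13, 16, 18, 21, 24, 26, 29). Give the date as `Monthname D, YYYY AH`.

Julian Day Number of the source date = 2345369.
Converting JDN 2345369 to the tabular Islamic calendar gives 9 Safar 1121 AH.

Safar 9, 1121 AH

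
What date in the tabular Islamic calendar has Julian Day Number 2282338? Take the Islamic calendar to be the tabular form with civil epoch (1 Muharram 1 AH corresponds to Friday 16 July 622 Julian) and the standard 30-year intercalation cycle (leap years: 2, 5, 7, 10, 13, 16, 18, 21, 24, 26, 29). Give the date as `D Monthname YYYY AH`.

JDN 2282338 is 23 September 1536 in the proleptic Gregorian calendar.
In the tabular Islamic calendar that day is 27 Rabi' al-Awwal 943 AH.

27 Rabi' al-Awwal 943 AH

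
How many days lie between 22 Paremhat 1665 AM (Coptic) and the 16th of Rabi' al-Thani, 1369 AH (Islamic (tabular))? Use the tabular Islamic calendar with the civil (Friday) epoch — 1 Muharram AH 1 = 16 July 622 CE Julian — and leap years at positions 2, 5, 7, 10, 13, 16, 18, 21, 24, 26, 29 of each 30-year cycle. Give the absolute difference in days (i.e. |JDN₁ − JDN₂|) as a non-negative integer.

First date → JDN 2433007; second date → JDN 2433318.
The interval is |2433007 − 2433318| = 311 days.

311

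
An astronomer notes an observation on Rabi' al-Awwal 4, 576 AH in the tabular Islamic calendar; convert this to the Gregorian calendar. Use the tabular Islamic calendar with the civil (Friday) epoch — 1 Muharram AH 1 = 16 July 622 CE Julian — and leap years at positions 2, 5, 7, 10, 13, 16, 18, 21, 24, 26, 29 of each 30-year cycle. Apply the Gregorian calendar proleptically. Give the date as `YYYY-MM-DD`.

Julian Day Number of the source date = 2152263.
Converting JDN 2152263 to the Gregorian calendar gives 5 August 1180 CE.

1180-08-05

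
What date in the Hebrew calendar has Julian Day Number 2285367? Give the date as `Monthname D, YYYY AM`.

The proleptic Gregorian equivalent of JDN 2285367 is 8 January 1545.
In the Hebrew calendar that day is Tevet 14, 5305 AM.

Tevet 14, 5305 AM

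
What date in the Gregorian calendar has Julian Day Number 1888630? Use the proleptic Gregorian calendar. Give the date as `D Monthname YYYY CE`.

JDN 2451545 is 1 Jan 2000; 1888630 is −562915 days from there.

16 October 458 CE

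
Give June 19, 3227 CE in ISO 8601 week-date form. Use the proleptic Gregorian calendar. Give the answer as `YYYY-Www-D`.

The weekday is Saturday (ISO weekday 6).
That Saturday belongs to ISO week 24 of ISO year 3227.

3227-W24-6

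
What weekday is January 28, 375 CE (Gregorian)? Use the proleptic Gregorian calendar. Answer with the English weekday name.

Tuesday

Since JDN mod 7 = 1 (0 = Monday), the day is Tuesday.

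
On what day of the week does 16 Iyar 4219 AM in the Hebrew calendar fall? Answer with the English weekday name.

Tuesday

In the proleptic Gregorian calendar this is 6 May 459 (JDN 1888832).
1888832 ≡ 1 (mod 7); counting from Monday = 0 gives Tuesday.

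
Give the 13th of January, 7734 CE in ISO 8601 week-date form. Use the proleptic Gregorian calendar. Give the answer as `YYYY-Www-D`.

The weekday is Wednesday (ISO weekday 3).
That Wednesday belongs to ISO week 2 of ISO year 7734.

7734-W02-3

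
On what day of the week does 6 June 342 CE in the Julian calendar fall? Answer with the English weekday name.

Sunday

In the proleptic Gregorian calendar this is 7 June 342 (JDN 1846130).
1846130 ≡ 6 (mod 7); counting from Monday = 0 gives Sunday.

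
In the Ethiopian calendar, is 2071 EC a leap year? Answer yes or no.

yes

2071 mod 4 = 3; in the Ethiopian calendar a year is leap when year mod 4 = 3, so it is a leap year.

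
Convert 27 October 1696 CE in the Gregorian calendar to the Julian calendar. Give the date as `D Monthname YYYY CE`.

17 October 1696 CE

At this point the Julian calendar is 10 days behind the Gregorian.
27 October 1696 Gregorian − 10 days → 17 October 1696 Julian.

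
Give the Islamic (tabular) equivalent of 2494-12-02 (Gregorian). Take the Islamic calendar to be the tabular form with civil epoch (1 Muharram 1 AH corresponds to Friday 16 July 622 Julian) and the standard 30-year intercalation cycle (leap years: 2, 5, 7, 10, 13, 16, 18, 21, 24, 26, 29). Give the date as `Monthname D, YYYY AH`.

Dhu al-Qa'dah 4, 1930 AH

Julian Day Number of the source date = 2632311.
Converting JDN 2632311 to the tabular Islamic calendar gives 4 Dhu al-Qa'dah 1930 AH.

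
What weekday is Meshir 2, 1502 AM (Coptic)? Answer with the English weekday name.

Tuesday

Equivalently 7 February 1786 Gregorian, JDN 2373421.
2373421 ≡ 1 (mod 7); counting from Monday = 0 gives Tuesday.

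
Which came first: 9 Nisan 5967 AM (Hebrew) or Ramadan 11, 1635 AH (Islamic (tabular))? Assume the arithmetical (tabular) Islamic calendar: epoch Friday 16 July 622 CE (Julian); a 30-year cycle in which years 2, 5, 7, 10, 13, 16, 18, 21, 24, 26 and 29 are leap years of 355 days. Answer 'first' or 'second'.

first

Converting both to JDN: 2527247 vs 2527721; the smaller is the first.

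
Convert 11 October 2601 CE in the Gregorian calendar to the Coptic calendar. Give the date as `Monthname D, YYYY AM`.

Thout 26, 2318 AM

Julian Day Number of the source date = 2671339.
Converting JDN 2671339 to the Coptic calendar gives 26 Thout 2318 AM.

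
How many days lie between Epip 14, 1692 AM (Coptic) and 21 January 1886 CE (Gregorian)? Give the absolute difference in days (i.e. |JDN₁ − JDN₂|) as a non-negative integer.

33053

First date → JDN 2442981; second date → JDN 2409928.
The interval is |2442981 − 2409928| = 33053 days.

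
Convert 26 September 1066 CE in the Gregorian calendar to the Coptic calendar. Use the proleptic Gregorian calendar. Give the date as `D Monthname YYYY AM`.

Julian Day Number of the source date = 2110677.
Converting JDN 2110677 to the Coptic calendar gives 23 Thout 783 AM.

23 Thout 783 AM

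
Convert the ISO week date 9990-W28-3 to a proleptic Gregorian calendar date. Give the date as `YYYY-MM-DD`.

9990-07-11

ISO week 1 of 9990 is the week containing the first Thursday of 9990.
Week 28, day 3 (Wednesday) lands on 9990-07-11.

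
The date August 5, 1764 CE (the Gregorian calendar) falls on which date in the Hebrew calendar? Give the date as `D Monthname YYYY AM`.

Both dates share Julian Day Number 2365565; in the Hebrew calendar that is 7 Av 5524 AM.

7 Av 5524 AM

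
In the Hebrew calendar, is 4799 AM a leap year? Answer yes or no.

Hebrew year 4799 is year 11 of its 19-year Metonic cycle; leap years are at positions 3, 6, 8, 11, 14, 17, 19, so it is a leap year (13 months).

yes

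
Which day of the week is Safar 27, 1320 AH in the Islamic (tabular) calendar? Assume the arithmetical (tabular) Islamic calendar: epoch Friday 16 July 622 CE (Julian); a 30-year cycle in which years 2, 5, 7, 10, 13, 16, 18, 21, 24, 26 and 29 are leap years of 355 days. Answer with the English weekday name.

Thursday

This is JDN 2415906 (5 June 1902 Gregorian).
Since JDN mod 7 = 3 (0 = Monday), the day is Thursday.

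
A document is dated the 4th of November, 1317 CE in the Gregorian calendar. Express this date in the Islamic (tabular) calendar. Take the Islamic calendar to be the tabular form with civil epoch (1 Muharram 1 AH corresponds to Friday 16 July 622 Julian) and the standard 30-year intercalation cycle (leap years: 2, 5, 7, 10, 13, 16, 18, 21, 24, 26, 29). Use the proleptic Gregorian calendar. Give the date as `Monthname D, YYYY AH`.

Sha'ban 19, 717 AH

Julian Day Number of the source date = 2202392.
Converting JDN 2202392 to the tabular Islamic calendar gives 19 Sha'ban 717 AH.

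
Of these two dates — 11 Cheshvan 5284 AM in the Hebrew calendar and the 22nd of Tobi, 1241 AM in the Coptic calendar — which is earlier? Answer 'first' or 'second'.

First date → JDN 2277626; second date → JDN 2278081.
JDN 2277626 < JDN 2278081, so the first date is earlier.

first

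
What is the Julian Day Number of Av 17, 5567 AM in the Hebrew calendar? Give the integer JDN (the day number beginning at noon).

2381285

Equivalently 21 August 1807 (Gregorian).
JDN 2400001 is 17 November 1858 CE (Gregorian), MJD 0; the target day is −18716 days from there, so JDN = 2381285.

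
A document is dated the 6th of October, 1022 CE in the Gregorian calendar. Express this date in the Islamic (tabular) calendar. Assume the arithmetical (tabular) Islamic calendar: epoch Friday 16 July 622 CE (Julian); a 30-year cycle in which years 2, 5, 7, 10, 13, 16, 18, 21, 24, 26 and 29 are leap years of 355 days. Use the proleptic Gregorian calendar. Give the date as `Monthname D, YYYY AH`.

Julian Day Number of the source date = 2094616.
Converting JDN 2094616 to the tabular Islamic calendar gives 1 Rajab 413 AH.

Rajab 1, 413 AH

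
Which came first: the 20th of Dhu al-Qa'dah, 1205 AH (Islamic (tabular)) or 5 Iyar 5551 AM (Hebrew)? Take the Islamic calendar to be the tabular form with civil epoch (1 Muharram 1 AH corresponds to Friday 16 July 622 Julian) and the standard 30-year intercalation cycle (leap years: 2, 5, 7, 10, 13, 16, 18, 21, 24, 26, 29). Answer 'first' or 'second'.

second

Converting both to JDN: 2375411 vs 2375338; the smaller is the second.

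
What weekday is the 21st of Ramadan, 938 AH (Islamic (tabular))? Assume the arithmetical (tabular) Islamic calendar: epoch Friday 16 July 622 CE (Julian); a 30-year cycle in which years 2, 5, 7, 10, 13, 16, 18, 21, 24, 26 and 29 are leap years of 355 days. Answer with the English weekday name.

Saturday

Equivalently 7 May 1532 Gregorian, JDN 2280738.
2280738 ≡ 5 (mod 7); counting from Monday = 0 gives Saturday.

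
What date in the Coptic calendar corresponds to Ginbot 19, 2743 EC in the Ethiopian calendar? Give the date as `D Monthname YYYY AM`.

Julian Day Number of the source date = 2725994.
Converting JDN 2725994 to the Coptic calendar gives 19 Pashons 2467 AM.

19 Pashons 2467 AM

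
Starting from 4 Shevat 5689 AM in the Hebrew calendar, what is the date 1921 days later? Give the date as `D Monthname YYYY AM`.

JDN of 4 Shevat 5689 AM = 2425627.
2425627 + 1921 = 2427548.
JDN 2427548 in the Hebrew calendar is 5 Iyar 5694 AM.

5 Iyar 5694 AM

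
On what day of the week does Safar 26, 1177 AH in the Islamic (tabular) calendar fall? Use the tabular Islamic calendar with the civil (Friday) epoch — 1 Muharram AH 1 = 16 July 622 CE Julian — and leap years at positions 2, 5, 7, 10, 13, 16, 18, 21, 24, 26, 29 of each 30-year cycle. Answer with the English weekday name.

Monday

This is JDN 2365230 (5 September 1763 Gregorian).
2365230 ≡ 0 (mod 7); counting from Monday = 0 gives Monday.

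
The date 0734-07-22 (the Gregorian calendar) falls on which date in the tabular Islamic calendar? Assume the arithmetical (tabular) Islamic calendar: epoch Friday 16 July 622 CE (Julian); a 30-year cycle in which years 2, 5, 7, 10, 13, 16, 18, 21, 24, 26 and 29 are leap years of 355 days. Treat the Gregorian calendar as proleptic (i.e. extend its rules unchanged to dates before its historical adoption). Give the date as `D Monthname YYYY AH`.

11 Jumada al-Thani 116 AH

Both dates share Julian Day Number 1989350; in the tabular Islamic calendar that is 11 Jumada al-Thani 116 AH.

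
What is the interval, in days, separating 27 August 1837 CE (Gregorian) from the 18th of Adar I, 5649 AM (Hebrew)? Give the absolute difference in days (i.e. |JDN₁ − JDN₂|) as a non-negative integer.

First date → JDN 2392249; second date → JDN 2411053.
The interval is |2392249 − 2411053| = 18804 days.

18804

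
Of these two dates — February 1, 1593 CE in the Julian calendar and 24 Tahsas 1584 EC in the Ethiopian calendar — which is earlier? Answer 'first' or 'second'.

The two dates have Julian Day Numbers 2302933 and 2302525 respectively.
Since 2302525 < 2302933, the second date comes first.

second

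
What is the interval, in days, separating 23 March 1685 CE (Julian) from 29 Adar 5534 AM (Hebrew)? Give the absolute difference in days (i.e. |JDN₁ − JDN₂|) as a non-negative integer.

First date → JDN 2336586; second date → JDN 2369071.
The interval is |2336586 − 2369071| = 32485 days.

32485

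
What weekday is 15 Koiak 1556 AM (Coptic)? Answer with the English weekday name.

Equivalently 24 December 1839 Gregorian, JDN 2393098.
2393098 ≡ 1 (mod 7); counting from Monday = 0 gives Tuesday.

Tuesday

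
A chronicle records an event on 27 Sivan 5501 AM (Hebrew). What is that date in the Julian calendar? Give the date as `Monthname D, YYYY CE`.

May 31, 1741 CE

Both dates share Julian Day Number 2357109; in the Julian calendar that is 31 May 1741 CE.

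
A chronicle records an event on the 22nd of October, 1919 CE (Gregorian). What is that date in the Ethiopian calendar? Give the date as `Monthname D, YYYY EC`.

Both dates share Julian Day Number 2422254; in the Ethiopian calendar that is 11 Tikimt 1912 EC.

Tikimt 11, 1912 EC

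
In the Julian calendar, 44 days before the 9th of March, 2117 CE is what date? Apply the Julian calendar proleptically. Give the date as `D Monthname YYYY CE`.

24 January 2117 CE

JDN of the 9th of March, 2117 CE = 2494360.
2494360 − 44 = 2494316.
JDN 2494316 in the Julian calendar is 24 January 2117 CE.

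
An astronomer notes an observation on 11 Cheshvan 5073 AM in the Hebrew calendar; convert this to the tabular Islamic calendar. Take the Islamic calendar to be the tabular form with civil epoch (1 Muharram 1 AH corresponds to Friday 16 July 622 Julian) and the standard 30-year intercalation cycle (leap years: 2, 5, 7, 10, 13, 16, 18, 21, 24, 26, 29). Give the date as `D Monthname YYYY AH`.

Both dates share Julian Day Number 2200551; in the tabular Islamic calendar that is 9 Jumada al-Thani 712 AH.

9 Jumada al-Thani 712 AH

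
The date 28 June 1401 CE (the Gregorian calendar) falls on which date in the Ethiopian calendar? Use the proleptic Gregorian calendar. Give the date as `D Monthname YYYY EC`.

Both dates share Julian Day Number 2232943; in the Ethiopian calendar that is 25 Sene 1393 EC.

25 Sene 1393 EC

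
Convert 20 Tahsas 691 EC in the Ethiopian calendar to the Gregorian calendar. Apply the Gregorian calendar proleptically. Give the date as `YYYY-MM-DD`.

Both dates share Julian Day Number 1976352; in the Gregorian calendar that is 19 December 698 CE.

0698-12-19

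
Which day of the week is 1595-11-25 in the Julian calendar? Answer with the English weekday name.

Tuesday

In the Gregorian calendar this is 5 December 1595 (JDN 2303960).
2303960 ≡ 1 (mod 7); counting from Monday = 0 gives Tuesday.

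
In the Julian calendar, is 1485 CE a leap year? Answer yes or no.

no

1485 mod 4 = 1, so it is a common year in the Julian calendar.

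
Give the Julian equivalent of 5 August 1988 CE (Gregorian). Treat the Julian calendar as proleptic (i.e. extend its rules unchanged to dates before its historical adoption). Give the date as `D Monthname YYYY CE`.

23 July 1988 CE

The Julian–Gregorian offset here is 13 days (Julian trailing).
5 August 1988 Gregorian − 13 days → 23 July 1988 Julian.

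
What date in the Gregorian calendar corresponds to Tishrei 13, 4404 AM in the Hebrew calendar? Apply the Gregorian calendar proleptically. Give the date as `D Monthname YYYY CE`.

Julian Day Number of the source date = 1956188.
Converting JDN 1956188 to the Gregorian calendar gives 5 October 643 CE.

5 October 643 CE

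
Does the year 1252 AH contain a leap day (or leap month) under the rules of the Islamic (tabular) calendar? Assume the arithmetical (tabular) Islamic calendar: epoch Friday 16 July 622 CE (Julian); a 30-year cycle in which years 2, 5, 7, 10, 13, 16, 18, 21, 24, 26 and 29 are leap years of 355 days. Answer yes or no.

no

Year 1252 AH is year 22 of its 30-year cycle; leap positions are 2, 5, 7, 10, 13, 16, 18, 21, 24, 26, 29, so it is a common year (354 days).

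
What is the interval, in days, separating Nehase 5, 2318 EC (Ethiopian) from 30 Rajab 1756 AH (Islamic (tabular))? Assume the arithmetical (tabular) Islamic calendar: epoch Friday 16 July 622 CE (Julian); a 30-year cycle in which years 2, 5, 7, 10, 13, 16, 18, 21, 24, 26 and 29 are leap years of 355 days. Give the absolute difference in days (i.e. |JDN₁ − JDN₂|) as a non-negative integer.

First date → JDN 2570839; second date → JDN 2570559.
The interval is |2570839 − 2570559| = 280 days.

280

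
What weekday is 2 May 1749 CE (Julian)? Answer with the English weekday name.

In the Gregorian calendar this is 13 May 1749 (JDN 2360002).
2360002 ≡ 1 (mod 7); counting from Monday = 0 gives Tuesday.

Tuesday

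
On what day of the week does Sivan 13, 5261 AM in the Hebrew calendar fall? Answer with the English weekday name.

Sunday

Equivalently 9 June 1501 Gregorian, JDN 2269448.
2269448 ≡ 6 (mod 7); counting from Monday = 0 gives Sunday.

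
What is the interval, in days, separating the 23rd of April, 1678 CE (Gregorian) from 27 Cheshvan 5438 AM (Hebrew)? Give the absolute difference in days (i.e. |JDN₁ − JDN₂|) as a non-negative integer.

JDN of the first date = 2334050.
JDN of the second date = 2333898.
|2333898 − 2334050| = 152.

152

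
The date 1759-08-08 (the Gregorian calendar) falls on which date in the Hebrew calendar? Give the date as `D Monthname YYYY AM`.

15 Av 5519 AM

Julian Day Number of the source date = 2363741.
Converting JDN 2363741 to the Hebrew calendar gives 15 Av 5519 AM.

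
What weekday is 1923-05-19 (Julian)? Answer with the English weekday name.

This is JDN 2423572 (1 June 1923 Gregorian).
JDN 2423572 mod 7 = 4, and JDN 0 was a Monday, so this is a Friday.

Friday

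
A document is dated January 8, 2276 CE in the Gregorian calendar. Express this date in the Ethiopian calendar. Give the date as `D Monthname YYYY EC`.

27 Tahsas 2268 EC

Both dates share Julian Day Number 2552359; in the Ethiopian calendar that is 27 Tahsas 2268 EC.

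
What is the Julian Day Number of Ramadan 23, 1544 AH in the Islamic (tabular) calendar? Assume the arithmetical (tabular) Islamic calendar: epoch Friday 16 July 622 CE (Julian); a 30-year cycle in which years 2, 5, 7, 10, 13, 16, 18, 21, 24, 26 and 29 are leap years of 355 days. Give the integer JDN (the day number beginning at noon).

Equivalently 22 April 2120 (Gregorian).
JDN 2299161 is 15 October 1582 CE (Gregorian); the target day is +196325 days from there, so JDN = 2495486.

2495486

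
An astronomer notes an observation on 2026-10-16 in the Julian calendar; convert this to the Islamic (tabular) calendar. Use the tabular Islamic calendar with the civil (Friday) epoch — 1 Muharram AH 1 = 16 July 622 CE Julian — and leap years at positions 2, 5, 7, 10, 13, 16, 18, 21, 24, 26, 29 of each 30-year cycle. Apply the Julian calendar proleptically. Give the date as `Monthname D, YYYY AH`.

Jumada al-Awwal 17, 1448 AH

Julian Day Number of the source date = 2461343.
Converting JDN 2461343 to the tabular Islamic calendar gives 17 Jumada al-Awwal 1448 AH.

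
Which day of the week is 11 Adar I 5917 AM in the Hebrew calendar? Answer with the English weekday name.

In the Gregorian calendar this is 20 February 2157 (JDN 2508939).
Since JDN mod 7 = 6 (0 = Monday), the day is Sunday.

Sunday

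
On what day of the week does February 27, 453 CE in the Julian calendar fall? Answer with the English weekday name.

Equivalently 28 February 453 Gregorian, JDN 1886574.
1886574 ≡ 4 (mod 7); counting from Monday = 0 gives Friday.

Friday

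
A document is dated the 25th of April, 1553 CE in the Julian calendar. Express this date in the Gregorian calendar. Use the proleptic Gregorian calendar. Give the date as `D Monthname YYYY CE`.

5 May 1553 CE

At this point the Julian calendar is 10 days behind the Gregorian.
25 April 1553 Julian + 10 days → 5 May 1553 Gregorian.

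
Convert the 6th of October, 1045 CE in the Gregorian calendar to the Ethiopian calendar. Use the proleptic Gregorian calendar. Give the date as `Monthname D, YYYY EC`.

Julian Day Number of the source date = 2103017.
Converting JDN 2103017 to the Ethiopian calendar gives 3 Tikimt 1038 EC.

Tikimt 3, 1038 EC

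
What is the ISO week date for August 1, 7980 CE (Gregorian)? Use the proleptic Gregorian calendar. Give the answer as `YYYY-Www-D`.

The weekday is Friday (ISO weekday 5).
That Friday belongs to ISO week 31 of ISO year 7980.

7980-W31-5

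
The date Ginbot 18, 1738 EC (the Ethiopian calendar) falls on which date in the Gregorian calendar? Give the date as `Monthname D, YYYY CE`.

Both dates share Julian Day Number 2358917; in the Gregorian calendar that is 24 May 1746 CE.

May 24, 1746 CE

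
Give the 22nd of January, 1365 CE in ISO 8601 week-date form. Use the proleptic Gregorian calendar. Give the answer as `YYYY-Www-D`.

1365-W04-2

The weekday is Tuesday (ISO weekday 2).
That Tuesday belongs to ISO week 4 of ISO year 1365.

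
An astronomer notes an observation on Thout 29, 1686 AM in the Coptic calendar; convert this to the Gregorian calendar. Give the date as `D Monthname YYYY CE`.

9 October 1969 CE

Both dates share Julian Day Number 2440504; in the Gregorian calendar that is 9 October 1969 CE.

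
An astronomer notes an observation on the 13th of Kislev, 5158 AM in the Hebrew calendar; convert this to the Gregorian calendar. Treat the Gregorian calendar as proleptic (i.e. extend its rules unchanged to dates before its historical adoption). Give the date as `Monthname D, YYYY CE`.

Both dates share Julian Day Number 2231649; in the Gregorian calendar that is 11 December 1397 CE.

December 11, 1397 CE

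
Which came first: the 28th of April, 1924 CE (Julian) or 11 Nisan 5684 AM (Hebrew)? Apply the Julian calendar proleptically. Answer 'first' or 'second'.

second

Converting both to JDN: 2423917 vs 2423891; the smaller is the second.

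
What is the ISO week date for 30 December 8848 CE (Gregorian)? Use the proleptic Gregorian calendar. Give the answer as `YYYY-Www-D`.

8848-W53-3

The weekday is Wednesday (ISO weekday 3).
That Wednesday belongs to ISO week 53 of ISO year 8848.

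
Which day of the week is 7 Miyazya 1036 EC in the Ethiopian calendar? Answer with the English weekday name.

This is JDN 2102471 (8 April 1044 Gregorian).
Since JDN mod 7 = 0 (0 = Monday), the day is Monday.

Monday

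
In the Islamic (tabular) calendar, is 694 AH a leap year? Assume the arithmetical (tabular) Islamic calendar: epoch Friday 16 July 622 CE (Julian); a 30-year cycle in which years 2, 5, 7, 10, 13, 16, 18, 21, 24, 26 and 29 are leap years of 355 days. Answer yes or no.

no

Year 694 AH is year 4 of its 30-year cycle; leap positions are 2, 5, 7, 10, 13, 16, 18, 21, 24, 26, 29, so it is a common year (354 days).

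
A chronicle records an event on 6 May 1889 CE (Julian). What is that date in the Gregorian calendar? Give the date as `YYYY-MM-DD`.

1889-05-18

For dates in this range the Gregorian date is 12 days ahead of the Julian.
6 May 1889 Julian + 12 days → 18 May 1889 Gregorian.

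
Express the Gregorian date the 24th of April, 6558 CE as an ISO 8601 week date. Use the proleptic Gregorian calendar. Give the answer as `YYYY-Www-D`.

The weekday is Monday (ISO weekday 1).
That Monday belongs to ISO week 17 of ISO year 6558.

6558-W17-1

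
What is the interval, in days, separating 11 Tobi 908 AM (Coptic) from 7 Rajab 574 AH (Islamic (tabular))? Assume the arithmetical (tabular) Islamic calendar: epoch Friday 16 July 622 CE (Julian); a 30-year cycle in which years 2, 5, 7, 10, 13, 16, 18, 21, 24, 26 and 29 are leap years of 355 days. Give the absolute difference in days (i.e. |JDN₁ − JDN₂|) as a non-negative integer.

First date → JDN 2156442; second date → JDN 2151675.
The interval is |2156442 − 2151675| = 4767 days.

4767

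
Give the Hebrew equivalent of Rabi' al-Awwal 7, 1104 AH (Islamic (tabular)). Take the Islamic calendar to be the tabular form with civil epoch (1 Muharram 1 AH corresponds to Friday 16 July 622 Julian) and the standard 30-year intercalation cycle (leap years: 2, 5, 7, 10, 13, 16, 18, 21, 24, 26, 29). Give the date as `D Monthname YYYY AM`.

Julian Day Number of the source date = 2339371.
Converting JDN 2339371 to the Hebrew calendar gives 7 Kislev 5453 AM.

7 Kislev 5453 AM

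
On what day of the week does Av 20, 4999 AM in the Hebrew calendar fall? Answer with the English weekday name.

Saturday

This is JDN 2173806 (30 July 1239 Gregorian).
2173806 ≡ 5 (mod 7); counting from Monday = 0 gives Saturday.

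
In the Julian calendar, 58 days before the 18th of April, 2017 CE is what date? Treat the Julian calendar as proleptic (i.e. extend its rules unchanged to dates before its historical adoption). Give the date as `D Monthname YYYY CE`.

19 February 2017 CE

The starting date is JDN 2457875; 2457875 − 58 = 2457817.
JDN 2457817 corresponds to 19 February 2017 CE.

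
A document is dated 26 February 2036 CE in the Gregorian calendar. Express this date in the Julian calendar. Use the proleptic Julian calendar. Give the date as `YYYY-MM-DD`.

The Julian–Gregorian offset here is 13 days (Julian trailing).
26 February 2036 Gregorian − 13 days → 13 February 2036 Julian.

2036-02-13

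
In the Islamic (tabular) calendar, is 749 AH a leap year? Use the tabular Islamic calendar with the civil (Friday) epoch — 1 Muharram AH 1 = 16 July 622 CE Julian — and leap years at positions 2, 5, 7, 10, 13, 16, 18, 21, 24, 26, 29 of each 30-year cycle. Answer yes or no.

yes

Year 749 AH is year 29 of its 30-year cycle; leap positions are 2, 5, 7, 10, 13, 16, 18, 21, 24, 26, 29, so it is a leap year (355 days).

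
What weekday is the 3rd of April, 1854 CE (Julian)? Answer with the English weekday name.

Equivalently 15 April 1854 Gregorian, JDN 2398324.
JDN 2398324 mod 7 = 5, and JDN 0 was a Monday, so this is a Saturday.

Saturday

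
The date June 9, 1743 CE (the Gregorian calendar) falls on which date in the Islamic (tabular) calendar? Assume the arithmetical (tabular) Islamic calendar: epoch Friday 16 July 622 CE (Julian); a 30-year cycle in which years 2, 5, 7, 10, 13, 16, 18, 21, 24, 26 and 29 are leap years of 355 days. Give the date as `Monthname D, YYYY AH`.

Julian Day Number of the source date = 2357837.
Converting JDN 2357837 to the tabular Islamic calendar gives 16 Rabi' al-Thani 1156 AH.

Rabi' al-Thani 16, 1156 AH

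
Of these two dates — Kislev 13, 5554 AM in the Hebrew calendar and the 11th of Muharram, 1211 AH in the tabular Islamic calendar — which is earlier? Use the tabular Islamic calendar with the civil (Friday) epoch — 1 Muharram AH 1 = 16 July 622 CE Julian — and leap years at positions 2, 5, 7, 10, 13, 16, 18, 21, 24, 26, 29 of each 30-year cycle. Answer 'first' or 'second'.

first

Converting both to JDN: 2376261 vs 2377234; the smaller is the first.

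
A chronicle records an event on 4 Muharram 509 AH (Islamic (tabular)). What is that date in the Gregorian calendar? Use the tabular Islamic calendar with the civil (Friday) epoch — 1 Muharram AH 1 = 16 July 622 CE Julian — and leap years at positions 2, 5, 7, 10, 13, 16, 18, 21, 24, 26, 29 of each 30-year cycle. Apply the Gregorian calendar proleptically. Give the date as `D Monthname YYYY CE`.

Julian Day Number of the source date = 2128461.
Converting JDN 2128461 to the Gregorian calendar gives 6 June 1115 CE.

6 June 1115 CE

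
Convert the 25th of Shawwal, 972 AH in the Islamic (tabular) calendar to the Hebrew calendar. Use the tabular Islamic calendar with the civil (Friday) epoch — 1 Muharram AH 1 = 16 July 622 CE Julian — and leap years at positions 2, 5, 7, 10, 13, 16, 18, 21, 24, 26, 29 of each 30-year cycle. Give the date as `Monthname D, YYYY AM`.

Sivan 26, 5325 AM

The source date corresponds to 5 June 1565 in the proleptic Gregorian calendar (JDN 2292820).
That day falls on 26 Sivan 5325 AM in the Hebrew calendar.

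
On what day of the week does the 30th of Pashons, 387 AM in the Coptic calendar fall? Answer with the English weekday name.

Sunday

In the proleptic Gregorian calendar this is 28 May 671 (JDN 1966285).
1966285 ≡ 6 (mod 7); counting from Monday = 0 gives Sunday.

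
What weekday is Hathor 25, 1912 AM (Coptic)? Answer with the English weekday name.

In the Gregorian calendar this is 6 December 2195 (JDN 2523107).
2523107 ≡ 6 (mod 7); counting from Monday = 0 gives Sunday.

Sunday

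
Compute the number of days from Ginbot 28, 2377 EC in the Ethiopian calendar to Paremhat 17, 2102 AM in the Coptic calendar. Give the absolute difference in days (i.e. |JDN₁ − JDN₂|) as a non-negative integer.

JDN of the first date = 2592322.
JDN of the second date = 2592616.
|2592616 − 2592322| = 294.

294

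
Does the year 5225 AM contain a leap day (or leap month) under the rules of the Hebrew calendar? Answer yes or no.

yes

Hebrew year 5225 is year 19 of its 19-year Metonic cycle; leap years are at positions 3, 6, 8, 11, 14, 17, 19, so it is a leap year (13 months).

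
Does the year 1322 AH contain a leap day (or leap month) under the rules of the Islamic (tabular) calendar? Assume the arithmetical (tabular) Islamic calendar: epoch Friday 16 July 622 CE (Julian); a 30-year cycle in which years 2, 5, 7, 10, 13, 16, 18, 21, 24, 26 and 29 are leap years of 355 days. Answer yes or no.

yes

Year 1322 AH is year 2 of its 30-year cycle; leap positions are 2, 5, 7, 10, 13, 16, 18, 21, 24, 26, 29, so it is a leap year (355 days).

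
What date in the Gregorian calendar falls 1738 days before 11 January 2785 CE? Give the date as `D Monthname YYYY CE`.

9 April 2780 CE

JDN of 11 January 2785 CE = 2738271.
2738271 − 1738 = 2736533.
JDN 2736533 in the Gregorian calendar is 9 April 2780 CE.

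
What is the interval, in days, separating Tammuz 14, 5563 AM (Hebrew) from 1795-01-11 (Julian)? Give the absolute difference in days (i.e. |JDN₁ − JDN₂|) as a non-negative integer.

JDN of the first date = 2379776.
JDN of the second date = 2376692.
|2376692 − 2379776| = 3084.

3084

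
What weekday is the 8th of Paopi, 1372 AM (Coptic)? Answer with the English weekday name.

Saturday

This is JDN 2325825 (16 October 1655 Gregorian).
JDN 2325825 mod 7 = 5, and JDN 0 was a Monday, so this is a Saturday.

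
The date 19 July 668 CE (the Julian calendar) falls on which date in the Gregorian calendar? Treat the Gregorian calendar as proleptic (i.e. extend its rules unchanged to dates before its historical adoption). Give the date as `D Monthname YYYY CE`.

22 July 668 CE

At this point the Julian calendar is 3 days behind the Gregorian.
19 July 668 Julian + 3 days → 22 July 668 Gregorian.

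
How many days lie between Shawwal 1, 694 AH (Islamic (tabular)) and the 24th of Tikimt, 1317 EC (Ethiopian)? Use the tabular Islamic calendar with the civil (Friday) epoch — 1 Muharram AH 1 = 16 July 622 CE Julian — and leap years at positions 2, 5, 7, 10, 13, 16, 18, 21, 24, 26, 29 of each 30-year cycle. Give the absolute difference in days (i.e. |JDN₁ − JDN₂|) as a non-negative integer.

10661

First date → JDN 2194282; second date → JDN 2204943.
The interval is |2194282 − 2204943| = 10661 days.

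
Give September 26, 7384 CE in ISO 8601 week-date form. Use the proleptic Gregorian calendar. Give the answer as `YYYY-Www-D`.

7384-W39-7

The weekday is Sunday (ISO weekday 7).
That Sunday belongs to ISO week 39 of ISO year 7384.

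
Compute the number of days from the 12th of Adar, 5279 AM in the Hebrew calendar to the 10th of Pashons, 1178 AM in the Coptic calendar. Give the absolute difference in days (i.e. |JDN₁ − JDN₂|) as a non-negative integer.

20738

First date → JDN 2275916; second date → JDN 2255178.
The interval is |2275916 − 2255178| = 20738 days.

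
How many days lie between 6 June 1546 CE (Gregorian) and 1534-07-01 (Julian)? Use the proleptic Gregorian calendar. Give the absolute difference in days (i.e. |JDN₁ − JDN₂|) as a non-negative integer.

JDN of the first date = 2285881.
JDN of the second date = 2281533.
|2281533 − 2285881| = 4348.

4348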